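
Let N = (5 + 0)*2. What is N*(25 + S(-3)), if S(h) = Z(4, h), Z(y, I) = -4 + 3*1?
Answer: 240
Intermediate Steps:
Z(y, I) = -1 (Z(y, I) = -4 + 3 = -1)
S(h) = -1
N = 10 (N = 5*2 = 10)
N*(25 + S(-3)) = 10*(25 - 1) = 10*24 = 240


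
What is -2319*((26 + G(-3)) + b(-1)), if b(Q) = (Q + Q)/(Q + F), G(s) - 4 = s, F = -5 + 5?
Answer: -67251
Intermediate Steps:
F = 0
G(s) = 4 + s
b(Q) = 2 (b(Q) = (Q + Q)/(Q + 0) = (2*Q)/Q = 2)
-2319*((26 + G(-3)) + b(-1)) = -2319*((26 + (4 - 3)) + 2) = -2319*((26 + 1) + 2) = -2319*(27 + 2) = -2319*29 = -67251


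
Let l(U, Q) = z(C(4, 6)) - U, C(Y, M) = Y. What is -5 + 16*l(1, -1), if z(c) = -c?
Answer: -85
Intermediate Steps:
l(U, Q) = -4 - U (l(U, Q) = -1*4 - U = -4 - U)
-5 + 16*l(1, -1) = -5 + 16*(-4 - 1*1) = -5 + 16*(-4 - 1) = -5 + 16*(-5) = -5 - 80 = -85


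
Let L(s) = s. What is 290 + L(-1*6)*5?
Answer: 260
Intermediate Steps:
290 + L(-1*6)*5 = 290 - 1*6*5 = 290 - 6*5 = 290 - 30 = 260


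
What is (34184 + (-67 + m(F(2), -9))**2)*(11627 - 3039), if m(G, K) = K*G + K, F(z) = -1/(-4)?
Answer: 1384628211/4 ≈ 3.4616e+8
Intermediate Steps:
F(z) = 1/4 (F(z) = -1*(-1/4) = 1/4)
m(G, K) = K + G*K (m(G, K) = G*K + K = K + G*K)
(34184 + (-67 + m(F(2), -9))**2)*(11627 - 3039) = (34184 + (-67 - 9*(1 + 1/4))**2)*(11627 - 3039) = (34184 + (-67 - 9*5/4)**2)*8588 = (34184 + (-67 - 45/4)**2)*8588 = (34184 + (-313/4)**2)*8588 = (34184 + 97969/16)*8588 = (644913/16)*8588 = 1384628211/4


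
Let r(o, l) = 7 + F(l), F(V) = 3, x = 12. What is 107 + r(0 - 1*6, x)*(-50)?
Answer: -393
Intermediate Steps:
r(o, l) = 10 (r(o, l) = 7 + 3 = 10)
107 + r(0 - 1*6, x)*(-50) = 107 + 10*(-50) = 107 - 500 = -393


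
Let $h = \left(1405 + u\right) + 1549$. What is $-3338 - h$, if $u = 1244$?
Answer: $-7536$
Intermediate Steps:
$h = 4198$ ($h = \left(1405 + 1244\right) + 1549 = 2649 + 1549 = 4198$)
$-3338 - h = -3338 - 4198 = -7536$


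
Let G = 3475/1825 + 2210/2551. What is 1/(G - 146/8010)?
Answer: 745823115/2052661316 ≈ 0.36334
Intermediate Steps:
G = 515919/186223 (G = 3475*(1/1825) + 2210*(1/2551) = 139/73 + 2210/2551 = 515919/186223 ≈ 2.7704)
1/(G - 146/8010) = 1/(515919/186223 - 146/8010) = 1/(515919/186223 - 146*1/8010) = 1/(515919/186223 - 73/4005) = 1/(2052661316/745823115) = 745823115/2052661316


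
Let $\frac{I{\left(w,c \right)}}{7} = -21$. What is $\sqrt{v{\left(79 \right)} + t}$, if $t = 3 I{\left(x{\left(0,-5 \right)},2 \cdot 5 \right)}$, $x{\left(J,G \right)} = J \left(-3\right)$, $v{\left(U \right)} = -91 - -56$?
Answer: $2 i \sqrt{119} \approx 21.817 i$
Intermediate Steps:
$v{\left(U \right)} = -35$ ($v{\left(U \right)} = -91 + 56 = -35$)
$x{\left(J,G \right)} = - 3 J$
$I{\left(w,c \right)} = -147$ ($I{\left(w,c \right)} = 7 \left(-21\right) = -147$)
$t = -441$ ($t = 3 \left(-147\right) = -441$)
$\sqrt{v{\left(79 \right)} + t} = \sqrt{-35 - 441} = \sqrt{-476} = 2 i \sqrt{119}$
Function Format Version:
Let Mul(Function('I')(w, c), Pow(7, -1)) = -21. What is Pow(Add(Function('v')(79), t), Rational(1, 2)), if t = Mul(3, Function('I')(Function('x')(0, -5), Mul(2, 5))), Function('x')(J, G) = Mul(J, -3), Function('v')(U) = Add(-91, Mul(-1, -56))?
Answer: Mul(2, I, Pow(119, Rational(1, 2))) ≈ Mul(21.817, I)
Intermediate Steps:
Function('v')(U) = -35 (Function('v')(U) = Add(-91, 56) = -35)
Function('x')(J, G) = Mul(-3, J)
Function('I')(w, c) = -147 (Function('I')(w, c) = Mul(7, -21) = -147)
t = -441 (t = Mul(3, -147) = -441)
Pow(Add(Function('v')(79), t), Rational(1, 2)) = Pow(Add(-35, -441), Rational(1, 2)) = Pow(-476, Rational(1, 2)) = Mul(2, I, Pow(119, Rational(1, 2)))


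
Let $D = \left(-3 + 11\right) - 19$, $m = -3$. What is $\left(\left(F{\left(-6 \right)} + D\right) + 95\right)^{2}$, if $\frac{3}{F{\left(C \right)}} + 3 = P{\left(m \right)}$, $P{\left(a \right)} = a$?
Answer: $\frac{27889}{4} \approx 6972.3$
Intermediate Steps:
$F{\left(C \right)} = - \frac{1}{2}$ ($F{\left(C \right)} = \frac{3}{-3 - 3} = \frac{3}{-6} = 3 \left(- \frac{1}{6}\right) = - \frac{1}{2}$)
$D = -11$ ($D = 8 - 19 = -11$)
$\left(\left(F{\left(-6 \right)} + D\right) + 95\right)^{2} = \left(\left(- \frac{1}{2} - 11\right) + 95\right)^{2} = \left(- \frac{23}{2} + 95\right)^{2} = \left(\frac{167}{2}\right)^{2} = \frac{27889}{4}$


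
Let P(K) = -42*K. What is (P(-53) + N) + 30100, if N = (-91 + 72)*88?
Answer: 30654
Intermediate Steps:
N = -1672 (N = -19*88 = -1672)
(P(-53) + N) + 30100 = (-42*(-53) - 1672) + 30100 = (2226 - 1672) + 30100 = 554 + 30100 = 30654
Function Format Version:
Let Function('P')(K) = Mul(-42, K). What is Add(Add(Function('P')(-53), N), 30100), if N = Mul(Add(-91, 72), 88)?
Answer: 30654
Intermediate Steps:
N = -1672 (N = Mul(-19, 88) = -1672)
Add(Add(Function('P')(-53), N), 30100) = Add(Add(Mul(-42, -53), -1672), 30100) = Add(Add(2226, -1672), 30100) = Add(554, 30100) = 30654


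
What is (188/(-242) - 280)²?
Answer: 1154232676/14641 ≈ 78836.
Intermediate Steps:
(188/(-242) - 280)² = (188*(-1/242) - 280)² = (-94/121 - 280)² = (-33974/121)² = 1154232676/14641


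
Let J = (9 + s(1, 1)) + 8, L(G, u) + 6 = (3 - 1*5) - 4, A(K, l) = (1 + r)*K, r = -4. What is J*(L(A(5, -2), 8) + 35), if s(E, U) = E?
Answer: 414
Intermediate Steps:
A(K, l) = -3*K (A(K, l) = (1 - 4)*K = -3*K)
L(G, u) = -12 (L(G, u) = -6 + ((3 - 1*5) - 4) = -6 + ((3 - 5) - 4) = -6 + (-2 - 4) = -6 - 6 = -12)
J = 18 (J = (9 + 1) + 8 = 10 + 8 = 18)
J*(L(A(5, -2), 8) + 35) = 18*(-12 + 35) = 18*23 = 414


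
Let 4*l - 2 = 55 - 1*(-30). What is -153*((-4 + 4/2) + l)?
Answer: -12087/4 ≈ -3021.8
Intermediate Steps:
l = 87/4 (l = ½ + (55 - 1*(-30))/4 = ½ + (55 + 30)/4 = ½ + (¼)*85 = ½ + 85/4 = 87/4 ≈ 21.750)
-153*((-4 + 4/2) + l) = -153*((-4 + 4/2) + 87/4) = -153*((-4 + (½)*4) + 87/4) = -153*((-4 + 2) + 87/4) = -153*(-2 + 87/4) = -153*79/4 = -12087/4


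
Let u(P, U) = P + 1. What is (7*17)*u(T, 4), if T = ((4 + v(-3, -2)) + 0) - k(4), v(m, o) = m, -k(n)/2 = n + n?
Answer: 2142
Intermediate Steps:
k(n) = -4*n (k(n) = -2*(n + n) = -4*n)
T = 17 (T = ((4 - 3) + 0) - (-4)*4 = (1 + 0) - 1*(-16) = 1 + 16 = 17)
u(P, U) = 1 + P
(7*17)*u(T, 4) = (7*17)*(1 + 17) = 119*18 = 2142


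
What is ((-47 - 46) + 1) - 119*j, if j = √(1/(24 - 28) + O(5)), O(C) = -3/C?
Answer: -92 - 119*I*√85/10 ≈ -92.0 - 109.71*I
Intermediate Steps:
j = I*√85/10 (j = √(1/(24 - 28) - 3/5) = √(1/(-4) - 3*⅕) = √(-¼ - ⅗) = √(-17/20) = I*√85/10 ≈ 0.92195*I)
((-47 - 46) + 1) - 119*j = ((-47 - 46) + 1) - 119*I*√85/10 = (-93 + 1) - 119*I*√85/10 = -92 - 119*I*√85/10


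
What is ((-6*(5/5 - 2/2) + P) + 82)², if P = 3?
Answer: 7225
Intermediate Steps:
((-6*(5/5 - 2/2) + P) + 82)² = ((-6*(5/5 - 2/2) + 3) + 82)² = ((-6*(5*(⅕) - 2*½) + 3) + 82)² = ((-6*(1 - 1) + 3) + 82)² = ((-6*0 + 3) + 82)² = ((0 + 3) + 82)² = (3 + 82)² = 85² = 7225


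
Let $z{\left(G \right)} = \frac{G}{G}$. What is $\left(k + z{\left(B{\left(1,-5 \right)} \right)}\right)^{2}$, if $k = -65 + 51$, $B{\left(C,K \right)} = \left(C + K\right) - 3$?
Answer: $169$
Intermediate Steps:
$B{\left(C,K \right)} = -3 + C + K$
$k = -14$
$z{\left(G \right)} = 1$
$\left(k + z{\left(B{\left(1,-5 \right)} \right)}\right)^{2} = \left(-14 + 1\right)^{2} = \left(-13\right)^{2} = 169$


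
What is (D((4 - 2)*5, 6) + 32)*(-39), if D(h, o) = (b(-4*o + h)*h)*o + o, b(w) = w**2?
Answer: -460122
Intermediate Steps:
D(h, o) = o + h*o*(h - 4*o)**2 (D(h, o) = ((-4*o + h)**2*h)*o + o = ((h - 4*o)**2*h)*o + o = (h*(h - 4*o)**2)*o + o = h*o*(h - 4*o)**2 + o = o + h*o*(h - 4*o)**2)
(D((4 - 2)*5, 6) + 32)*(-39) = (6*(1 + ((4 - 2)*5)*((4 - 2)*5 - 4*6)**2) + 32)*(-39) = (6*(1 + (2*5)*(2*5 - 24)**2) + 32)*(-39) = (6*(1 + 10*(10 - 24)**2) + 32)*(-39) = (6*(1 + 10*(-14)**2) + 32)*(-39) = (6*(1 + 10*196) + 32)*(-39) = (6*(1 + 1960) + 32)*(-39) = (6*1961 + 32)*(-39) = (11766 + 32)*(-39) = 11798*(-39) = -460122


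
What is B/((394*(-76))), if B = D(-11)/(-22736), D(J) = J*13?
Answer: -143/680806784 ≈ -2.1004e-7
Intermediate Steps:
D(J) = 13*J
B = 143/22736 (B = (13*(-11))/(-22736) = -143*(-1/22736) = 143/22736 ≈ 0.0062896)
B/((394*(-76))) = 143/(22736*((394*(-76)))) = (143/22736)/(-29944) = (143/22736)*(-1/29944) = -143/680806784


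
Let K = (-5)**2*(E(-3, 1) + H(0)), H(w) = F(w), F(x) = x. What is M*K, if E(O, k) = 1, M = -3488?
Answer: -87200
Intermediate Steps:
H(w) = w
K = 25 (K = (-5)**2*(1 + 0) = 25*1 = 25)
M*K = -3488*25 = -87200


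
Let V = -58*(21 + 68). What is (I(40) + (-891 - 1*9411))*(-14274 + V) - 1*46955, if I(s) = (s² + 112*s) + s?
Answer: 81234397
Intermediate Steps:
V = -5162 (V = -58*89 = -5162)
I(s) = s² + 113*s
(I(40) + (-891 - 1*9411))*(-14274 + V) - 1*46955 = (40*(113 + 40) + (-891 - 1*9411))*(-14274 - 5162) - 1*46955 = (40*153 + (-891 - 9411))*(-19436) - 46955 = (6120 - 10302)*(-19436) - 46955 = -4182*(-19436) - 46955 = 81281352 - 46955 = 81234397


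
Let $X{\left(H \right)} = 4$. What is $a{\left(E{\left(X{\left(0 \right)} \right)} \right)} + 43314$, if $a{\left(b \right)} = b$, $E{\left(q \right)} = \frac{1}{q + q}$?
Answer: $\frac{346513}{8} \approx 43314.0$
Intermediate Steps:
$E{\left(q \right)} = \frac{1}{2 q}$
$a{\left(E{\left(X{\left(0 \right)} \right)} \right)} + 43314 = \frac{1}{2 \cdot 4} + 43314 = \frac{1}{2} \cdot \frac{1}{4} + 43314 = \frac{1}{8} + 43314 = \frac{346513}{8}$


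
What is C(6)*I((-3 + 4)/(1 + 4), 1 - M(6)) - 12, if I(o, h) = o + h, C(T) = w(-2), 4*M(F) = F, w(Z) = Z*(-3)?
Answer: -69/5 ≈ -13.800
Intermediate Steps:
w(Z) = -3*Z
M(F) = F/4
C(T) = 6 (C(T) = -3*(-2) = 6)
I(o, h) = h + o
C(6)*I((-3 + 4)/(1 + 4), 1 - M(6)) - 12 = 6*((1 - 6/4) + (-3 + 4)/(1 + 4)) - 12 = 6*((1 - 1*3/2) + 1/5) - 12 = 6*((1 - 3/2) + 1*(⅕)) - 12 = 6*(-½ + ⅕) - 12 = 6*(-3/10) - 12 = -9/5 - 12 = -69/5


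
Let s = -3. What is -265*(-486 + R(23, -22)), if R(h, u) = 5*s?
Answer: 132765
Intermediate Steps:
R(h, u) = -15 (R(h, u) = 5*(-3) = -15)
-265*(-486 + R(23, -22)) = -265*(-486 - 15) = -265*(-501) = 132765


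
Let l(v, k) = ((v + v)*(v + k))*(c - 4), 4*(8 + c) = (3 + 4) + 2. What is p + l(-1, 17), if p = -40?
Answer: 272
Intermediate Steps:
c = -23/4 (c = -8 + ((3 + 4) + 2)/4 = -8 + (7 + 2)/4 = -8 + (1/4)*9 = -8 + 9/4 = -23/4 ≈ -5.7500)
l(v, k) = -39*v*(k + v)/2 (l(v, k) = ((v + v)*(v + k))*(-23/4 - 4) = ((2*v)*(k + v))*(-39/4) = (2*v*(k + v))*(-39/4) = -39*v*(k + v)/2)
p + l(-1, 17) = -40 - 39/2*(-1)*(17 - 1) = -40 - 39/2*(-1)*16 = -40 + 312 = 272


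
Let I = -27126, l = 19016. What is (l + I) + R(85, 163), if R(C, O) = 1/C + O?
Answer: -675494/85 ≈ -7947.0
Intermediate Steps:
R(C, O) = O + 1/C
(l + I) + R(85, 163) = (19016 - 27126) + (163 + 1/85) = -8110 + (163 + 1/85) = -8110 + 13856/85 = -675494/85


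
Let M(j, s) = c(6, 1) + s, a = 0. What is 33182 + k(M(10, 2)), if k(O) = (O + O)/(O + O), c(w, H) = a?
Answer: 33183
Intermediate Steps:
c(w, H) = 0
M(j, s) = s (M(j, s) = 0 + s = s)
k(O) = 1 (k(O) = (2*O)/((2*O)) = (2*O)*(1/(2*O)) = 1)
33182 + k(M(10, 2)) = 33182 + 1 = 33183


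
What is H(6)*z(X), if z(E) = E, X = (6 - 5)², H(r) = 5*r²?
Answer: 180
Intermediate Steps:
X = 1 (X = 1² = 1)
H(6)*z(X) = (5*6²)*1 = (5*36)*1 = 180*1 = 180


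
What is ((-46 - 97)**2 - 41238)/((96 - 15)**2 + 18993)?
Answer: -20789/25554 ≈ -0.81353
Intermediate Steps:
((-46 - 97)**2 - 41238)/((96 - 15)**2 + 18993) = ((-143)**2 - 41238)/(81**2 + 18993) = (20449 - 41238)/(6561 + 18993) = -20789/25554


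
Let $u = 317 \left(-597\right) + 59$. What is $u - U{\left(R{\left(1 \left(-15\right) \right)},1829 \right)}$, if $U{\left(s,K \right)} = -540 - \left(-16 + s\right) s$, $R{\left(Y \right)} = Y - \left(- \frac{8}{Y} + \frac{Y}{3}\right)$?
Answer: $- \frac{42383366}{225} \approx -1.8837 \cdot 10^{5}$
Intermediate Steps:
$R{\left(Y \right)} = \frac{8}{Y} + \frac{2 Y}{3}$ ($R{\left(Y \right)} = Y - \left(- \frac{8}{Y} + Y \frac{1}{3}\right) = Y - \left(- \frac{8}{Y} + \frac{Y}{3}\right) = \frac{8}{Y} + \frac{2 Y}{3}$)
$u = -189190$ ($u = -189249 + 59 = -189190$)
$U{\left(s,K \right)} = -540 - s \left(-16 + s\right)$
$u - U{\left(R{\left(1 \left(-15\right) \right)},1829 \right)} = -189190 - \left(-540 - \left(\frac{8}{1 \left(-15\right)} + \frac{2 \cdot 1 \left(-15\right)}{3}\right)^{2} + 16 \left(\frac{8}{1 \left(-15\right)} + \frac{2 \cdot 1 \left(-15\right)}{3}\right)\right) = -189190 - \left(-540 - \left(\frac{8}{-15} + \frac{2}{3} \left(-15\right)\right)^{2} + 16 \left(\frac{8}{-15} + \frac{2}{3} \left(-15\right)\right)\right) = -189190 - \left(-540 - \left(8 \left(- \frac{1}{15}\right) - 10\right)^{2} + 16 \left(8 \left(- \frac{1}{15}\right) - 10\right)\right) = -189190 - \left(-540 - \left(- \frac{8}{15} - 10\right)^{2} + 16 \left(- \frac{8}{15} - 10\right)\right) = -189190 - \left(-540 - \left(- \frac{158}{15}\right)^{2} + 16 \left(- \frac{158}{15}\right)\right) = -189190 - \left(-540 - \frac{24964}{225} - \frac{2528}{15}\right) = -189190 - - \frac{184384}{225} = -189190 + \frac{184384}{225} = - \frac{42383366}{225}$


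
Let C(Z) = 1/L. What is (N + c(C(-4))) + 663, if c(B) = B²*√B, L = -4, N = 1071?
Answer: 1734 + I/32 ≈ 1734.0 + 0.03125*I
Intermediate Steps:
C(Z) = -¼ (C(Z) = 1/(-4) = -¼)
c(B) = B^(5/2)
(N + c(C(-4))) + 663 = (1071 + (-¼)^(5/2)) + 663 = (1071 + I/32) + 663 = 1734 + I/32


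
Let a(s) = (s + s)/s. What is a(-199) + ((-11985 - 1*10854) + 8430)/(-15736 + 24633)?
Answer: 3385/8897 ≈ 0.38047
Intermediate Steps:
a(s) = 2 (a(s) = (2*s)/s = 2)
a(-199) + ((-11985 - 1*10854) + 8430)/(-15736 + 24633) = 2 + ((-11985 - 1*10854) + 8430)/(-15736 + 24633) = 2 + ((-11985 - 10854) + 8430)/8897 = 2 + (-22839 + 8430)*(1/8897) = 2 - 14409*1/8897 = 2 - 14409/8897 = 3385/8897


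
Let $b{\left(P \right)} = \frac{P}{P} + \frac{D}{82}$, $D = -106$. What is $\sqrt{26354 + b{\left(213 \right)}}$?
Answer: $\frac{\sqrt{44300582}}{41} \approx 162.34$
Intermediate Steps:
$b{\left(P \right)} = - \frac{12}{41}$ ($b{\left(P \right)} = \frac{P}{P} - \frac{106}{82} = 1 - \frac{53}{41} = - \frac{12}{41}$)
$\sqrt{26354 + b{\left(213 \right)}} = \sqrt{26354 - \frac{12}{41}} = \sqrt{\frac{1080502}{41}} = \frac{\sqrt{44300582}}{41}$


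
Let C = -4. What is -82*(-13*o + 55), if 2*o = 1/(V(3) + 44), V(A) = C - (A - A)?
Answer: -179867/40 ≈ -4496.7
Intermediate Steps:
V(A) = -4 (V(A) = -4 - (A - A) = -4 - 1*0 = -4 + 0 = -4)
o = 1/80 (o = 1/(2*(-4 + 44)) = (1/2)/40 = (1/2)*(1/40) = 1/80 ≈ 0.012500)
-82*(-13*o + 55) = -82*(-13*1/80 + 55) = -82*(-13/80 + 55) = -82*4387/80 = -179867/40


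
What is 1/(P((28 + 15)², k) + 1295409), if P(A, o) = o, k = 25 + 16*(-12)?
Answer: 1/1295242 ≈ 7.7206e-7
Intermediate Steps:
k = -167 (k = 25 - 192 = -167)
1/(P((28 + 15)², k) + 1295409) = 1/(-167 + 1295409) = 1/1295242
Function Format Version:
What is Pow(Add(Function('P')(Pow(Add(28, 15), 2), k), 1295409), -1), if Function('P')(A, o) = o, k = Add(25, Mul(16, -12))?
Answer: Rational(1, 1295242) ≈ 7.7206e-7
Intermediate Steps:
k = -167 (k = Add(25, -192) = -167)
Pow(Add(Function('P')(Pow(Add(28, 15), 2), k), 1295409), -1) = Pow(Add(-167, 1295409), -1) = Pow(1295242, -1) = Rational(1, 1295242)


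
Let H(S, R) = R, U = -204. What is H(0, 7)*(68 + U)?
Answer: -952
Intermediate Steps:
H(0, 7)*(68 + U) = 7*(68 - 204) = 7*(-136) = -952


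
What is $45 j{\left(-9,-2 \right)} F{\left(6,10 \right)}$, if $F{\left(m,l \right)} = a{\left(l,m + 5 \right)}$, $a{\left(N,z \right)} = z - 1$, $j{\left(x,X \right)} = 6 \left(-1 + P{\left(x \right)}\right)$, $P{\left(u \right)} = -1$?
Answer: $-5400$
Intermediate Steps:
$j{\left(x,X \right)} = -12$ ($j{\left(x,X \right)} = 6 \left(-1 - 1\right) = 6 \left(-2\right) = -12$)
$a{\left(N,z \right)} = -1 + z$
$F{\left(m,l \right)} = 4 + m$ ($F{\left(m,l \right)} = -1 + \left(m + 5\right) = -1 + \left(5 + m\right) = 4 + m$)
$45 j{\left(-9,-2 \right)} F{\left(6,10 \right)} = 45 \left(-12\right) \left(4 + 6\right) = \left(-540\right) 10 = -5400$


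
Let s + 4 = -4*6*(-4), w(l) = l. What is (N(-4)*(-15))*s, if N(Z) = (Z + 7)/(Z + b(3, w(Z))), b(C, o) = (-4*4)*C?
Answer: 1035/13 ≈ 79.615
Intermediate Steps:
b(C, o) = -16*C
N(Z) = (7 + Z)/(-48 + Z) (N(Z) = (Z + 7)/(Z - 16*3) = (7 + Z)/(Z - 48) = (7 + Z)/(-48 + Z))
s = 92 (s = -4 - 4*6*(-4) = -4 - 24*(-4) = -4 + 96 = 92)
(N(-4)*(-15))*s = (((7 - 4)/(-48 - 4))*(-15))*92 = ((3/(-52))*(-15))*92 = (-1/52*3*(-15))*92 = -3/52*(-15)*92 = (45/52)*92 = 1035/13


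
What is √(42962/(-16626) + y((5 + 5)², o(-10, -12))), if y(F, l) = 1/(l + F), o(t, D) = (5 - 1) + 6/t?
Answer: 4*I*√2971973306247/4297821 ≈ 1.6045*I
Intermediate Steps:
o(t, D) = 4 + 6/t
y(F, l) = 1/(F + l)
√(42962/(-16626) + y((5 + 5)², o(-10, -12))) = √(42962/(-16626) + 1/((5 + 5)² + (4 + 6/(-10)))) = √(42962*(-1/16626) + 1/(10² + (4 + 6*(-⅒)))) = √(-21481/8313 + 1/(100 + (4 - ⅗))) = √(-21481/8313 + 1/(100 + 17/5)) = √(-21481/8313 + 1/(517/5)) = √(-21481/8313 + 5/517) = √(-11064112/4297821) = 4*I*√2971973306247/4297821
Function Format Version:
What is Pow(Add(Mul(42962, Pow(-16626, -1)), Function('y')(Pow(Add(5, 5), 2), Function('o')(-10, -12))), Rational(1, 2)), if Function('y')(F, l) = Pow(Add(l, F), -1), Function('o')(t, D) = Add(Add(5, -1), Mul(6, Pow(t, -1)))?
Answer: Mul(Rational(4, 4297821), I, Pow(2971973306247, Rational(1, 2))) ≈ Mul(1.6045, I)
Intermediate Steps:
Function('o')(t, D) = Add(4, Mul(6, Pow(t, -1)))
Function('y')(F, l) = Pow(Add(F, l), -1)
Pow(Add(Mul(42962, Pow(-16626, -1)), Function('y')(Pow(Add(5, 5), 2), Function('o')(-10, -12))), Rational(1, 2)) = Pow(Add(Mul(42962, Pow(-16626, -1)), Pow(Add(Pow(Add(5, 5), 2), Add(4, Mul(6, Pow(-10, -1)))), -1)), Rational(1, 2)) = Pow(Add(Mul(42962, Rational(-1, 16626)), Pow(Add(Pow(10, 2), Add(4, Mul(6, Rational(-1, 10)))), -1)), Rational(1, 2)) = Pow(Add(Rational(-21481, 8313), Pow(Add(100, Add(4, Rational(-3, 5))), -1)), Rational(1, 2)) = Pow(Add(Rational(-21481, 8313), Pow(Add(100, Rational(17, 5)), -1)), Rational(1, 2)) = Pow(Add(Rational(-21481, 8313), Pow(Rational(517, 5), -1)), Rational(1, 2)) = Pow(Add(Rational(-21481, 8313), Rational(5, 517)), Rational(1, 2)) = Pow(Rational(-11064112, 4297821), Rational(1, 2)) = Mul(Rational(4, 4297821), I, Pow(2971973306247, Rational(1, 2)))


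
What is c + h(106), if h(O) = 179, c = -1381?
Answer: -1202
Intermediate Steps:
c + h(106) = -1381 + 179 = -1202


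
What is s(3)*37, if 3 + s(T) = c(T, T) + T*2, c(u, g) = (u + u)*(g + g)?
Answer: 1443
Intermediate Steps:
c(u, g) = 4*g*u (c(u, g) = (2*u)*(2*g) = 4*g*u)
s(T) = -3 + 2*T + 4*T² (s(T) = -3 + (4*T*T + T*2) = -3 + (4*T² + 2*T) = -3 + (2*T + 4*T²) = -3 + 2*T + 4*T²)
s(3)*37 = (-3 + 2*3 + 4*3²)*37 = (-3 + 6 + 4*9)*37 = (-3 + 6 + 36)*37 = 39*37 = 1443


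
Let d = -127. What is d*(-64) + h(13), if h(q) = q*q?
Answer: 8297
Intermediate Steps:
h(q) = q²
d*(-64) + h(13) = -127*(-64) + 13² = 8128 + 169 = 8297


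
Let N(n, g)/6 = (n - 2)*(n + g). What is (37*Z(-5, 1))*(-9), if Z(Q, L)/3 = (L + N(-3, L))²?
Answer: -3717279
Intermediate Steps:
N(n, g) = 6*(-2 + n)*(g + n) (N(n, g) = 6*((n - 2)*(n + g)) = 6*((-2 + n)*(g + n)) = 6*(-2 + n)*(g + n))
Z(Q, L) = 3*(90 - 29*L)² (Z(Q, L) = 3*(L + (-12*L - 12*(-3) + 6*(-3)² + 6*L*(-3)))² = 3*(L + (-12*L + 36 + 6*9 - 18*L))² = 3*(L + (-12*L + 36 + 54 - 18*L))² = 3*(L + (90 - 30*L))² = 3*(90 - 29*L)²)
(37*Z(-5, 1))*(-9) = (37*(3*(90 - 29*1)²))*(-9) = (37*(3*(90 - 29)²))*(-9) = (37*(3*61²))*(-9) = (37*(3*3721))*(-9) = (37*11163)*(-9) = 413031*(-9) = -3717279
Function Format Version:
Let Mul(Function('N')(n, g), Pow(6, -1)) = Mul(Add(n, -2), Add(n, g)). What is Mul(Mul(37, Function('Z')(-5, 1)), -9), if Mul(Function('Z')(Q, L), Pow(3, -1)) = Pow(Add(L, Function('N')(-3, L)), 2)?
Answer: -3717279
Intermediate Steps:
Function('N')(n, g) = Mul(6, Add(-2, n), Add(g, n)) (Function('N')(n, g) = Mul(6, Mul(Add(n, -2), Add(n, g))) = Mul(6, Mul(Add(-2, n), Add(g, n))) = Mul(6, Add(-2, n), Add(g, n)))
Function('Z')(Q, L) = Mul(3, Pow(Add(90, Mul(-29, L)), 2)) (Function('Z')(Q, L) = Mul(3, Pow(Add(L, Add(Mul(-12, L), Mul(-12, -3), Mul(6, Pow(-3, 2)), Mul(6, L, -3))), 2)) = Mul(3, Pow(Add(L, Add(Mul(-12, L), 36, Mul(6, 9), Mul(-18, L))), 2)) = Mul(3, Pow(Add(L, Add(Mul(-12, L), 36, 54, Mul(-18, L))), 2)) = Mul(3, Pow(Add(L, Add(90, Mul(-30, L))), 2)) = Mul(3, Pow(Add(90, Mul(-29, L)), 2)))
Mul(Mul(37, Function('Z')(-5, 1)), -9) = Mul(Mul(37, Mul(3, Pow(Add(90, Mul(-29, 1)), 2))), -9) = Mul(Mul(37, Mul(3, Pow(Add(90, -29), 2))), -9) = Mul(Mul(37, Mul(3, Pow(61, 2))), -9) = Mul(Mul(37, Mul(3, 3721)), -9) = Mul(Mul(37, 11163), -9) = Mul(413031, -9) = -3717279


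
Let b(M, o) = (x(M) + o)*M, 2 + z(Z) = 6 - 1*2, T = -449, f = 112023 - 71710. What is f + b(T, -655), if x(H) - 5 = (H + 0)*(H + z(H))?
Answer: -89783484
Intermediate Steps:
f = 40313
z(Z) = 2 (z(Z) = -2 + (6 - 1*2) = -2 + (6 - 2) = -2 + 4 = 2)
x(H) = 5 + H*(2 + H) (x(H) = 5 + (H + 0)*(H + 2) = 5 + H*(2 + H))
b(M, o) = M*(5 + o + M² + 2*M) (b(M, o) = ((5 + M² + 2*M) + o)*M = (5 + o + M² + 2*M)*M = M*(5 + o + M² + 2*M))
f + b(T, -655) = 40313 - 449*(5 - 655 + (-449)² + 2*(-449)) = 40313 - 449*(5 - 655 + 201601 - 898) = 40313 - 449*200053 = 40313 - 89823797 = -89783484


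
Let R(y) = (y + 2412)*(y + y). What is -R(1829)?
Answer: -15513578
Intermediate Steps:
R(y) = 2*y*(2412 + y) (R(y) = (2412 + y)*(2*y) = 2*y*(2412 + y))
-R(1829) = -2*1829*(2412 + 1829) = -2*1829*4241 = -1*15513578 = -15513578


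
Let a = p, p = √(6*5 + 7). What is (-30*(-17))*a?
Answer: 510*√37 ≈ 3102.2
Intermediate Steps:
p = √37 (p = √(30 + 7) = √37 ≈ 6.0828)
a = √37 ≈ 6.0828
(-30*(-17))*a = (-30*(-17))*√37 = 510*√37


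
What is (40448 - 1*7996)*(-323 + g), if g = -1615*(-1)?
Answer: 41927984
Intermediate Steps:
g = 1615
(40448 - 1*7996)*(-323 + g) = (40448 - 1*7996)*(-323 + 1615) = (40448 - 7996)*1292 = 32452*1292 = 41927984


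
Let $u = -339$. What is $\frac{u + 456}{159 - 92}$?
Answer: $\frac{117}{67} \approx 1.7463$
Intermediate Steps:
$\frac{u + 456}{159 - 92} = \frac{-339 + 456}{159 - 92} = \frac{117}{67}$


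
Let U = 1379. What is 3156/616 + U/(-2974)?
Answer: 533530/114499 ≈ 4.6597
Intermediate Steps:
3156/616 + U/(-2974) = 3156/616 + 1379/(-2974) = 3156*(1/616) + 1379*(-1/2974) = 789/154 - 1379/2974 = 533530/114499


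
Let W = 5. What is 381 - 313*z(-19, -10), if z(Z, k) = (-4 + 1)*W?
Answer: 5076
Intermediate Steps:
z(Z, k) = -15 (z(Z, k) = (-4 + 1)*5 = -3*5 = -15)
381 - 313*z(-19, -10) = 381 - 313*(-15) = 381 + 4695 = 5076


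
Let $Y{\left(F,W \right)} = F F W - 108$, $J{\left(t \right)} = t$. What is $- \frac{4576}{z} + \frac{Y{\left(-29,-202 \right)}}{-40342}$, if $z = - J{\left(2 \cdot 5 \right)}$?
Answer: $\frac{46576223}{100855} \approx 461.81$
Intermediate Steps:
$z = -10$ ($z = - 2 \cdot 5 = \left(-1\right) 10 = -10$)
$Y{\left(F,W \right)} = -108 + W F^{2}$ ($Y{\left(F,W \right)} = F^{2} W - 108 = W F^{2} - 108 = -108 + W F^{2}$)
$- \frac{4576}{z} + \frac{Y{\left(-29,-202 \right)}}{-40342} = - \frac{4576}{-10} + \frac{-108 - 202 \left(-29\right)^{2}}{-40342} = \left(-4576\right) \left(- \frac{1}{10}\right) + \left(-108 - 169882\right) \left(- \frac{1}{40342}\right) = \frac{2288}{5} + \left(-108 - 169882\right) \left(- \frac{1}{40342}\right) = \frac{2288}{5} - - \frac{84995}{20171} = \frac{2288}{5} + \frac{84995}{20171} = \frac{46576223}{100855}$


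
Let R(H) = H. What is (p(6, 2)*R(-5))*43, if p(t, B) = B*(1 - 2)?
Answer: 430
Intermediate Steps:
p(t, B) = -B (p(t, B) = B*(-1) = -B)
(p(6, 2)*R(-5))*43 = (-1*2*(-5))*43 = -2*(-5)*43 = 10*43 = 430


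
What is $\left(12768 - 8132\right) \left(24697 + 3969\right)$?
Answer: $132895576$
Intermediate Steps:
$\left(12768 - 8132\right) \left(24697 + 3969\right) = 4636 \cdot 28666 = 132895576$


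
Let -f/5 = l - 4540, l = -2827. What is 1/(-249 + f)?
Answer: 1/36586 ≈ 2.7333e-5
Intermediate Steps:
f = 36835 (f = -5*(-2827 - 4540) = -5*(-7367) = 36835)
1/(-249 + f) = 1/(-249 + 36835) = 1/36586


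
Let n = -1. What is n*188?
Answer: -188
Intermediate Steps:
n*188 = -1*188 = -188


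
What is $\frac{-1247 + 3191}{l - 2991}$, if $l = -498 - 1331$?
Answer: $- \frac{486}{1205} \approx -0.40332$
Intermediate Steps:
$l = -1829$
$\frac{-1247 + 3191}{l - 2991} = \frac{-1247 + 3191}{-1829 - 2991} = \frac{1944}{-4820} = 1944 \left(- \frac{1}{4820}\right) = - \frac{486}{1205}$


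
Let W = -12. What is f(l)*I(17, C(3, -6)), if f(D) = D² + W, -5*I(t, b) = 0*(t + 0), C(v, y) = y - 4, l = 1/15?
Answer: 0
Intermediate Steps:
l = 1/15 ≈ 0.066667
C(v, y) = -4 + y
I(t, b) = 0 (I(t, b) = -0*(t + 0) = -0*t = -⅕*0 = 0)
f(D) = -12 + D² (f(D) = D² - 12 = -12 + D²)
f(l)*I(17, C(3, -6)) = (-12 + (1/15)²)*0 = (-12 + 1/225)*0 = -2699/225*0 = 0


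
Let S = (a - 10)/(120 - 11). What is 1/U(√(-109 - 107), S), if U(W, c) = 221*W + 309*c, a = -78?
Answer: -123497/5253327825 - 2625701*I*√6/21013311300 ≈ -2.3508e-5 - 0.00030607*I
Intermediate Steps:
S = -88/109 (S = (-78 - 10)/(120 - 11) = -88/109 ≈ -0.80734)
1/U(√(-109 - 107), S) = 1/(221*√(-109 - 107) + 309*(-88/109)) = 1/(221*√(-216) - 27192/109) = 1/(221*(6*I*√6) - 27192/109) = 1/(1326*I*√6 - 27192/109) = 1/(-27192/109 + 1326*I*√6)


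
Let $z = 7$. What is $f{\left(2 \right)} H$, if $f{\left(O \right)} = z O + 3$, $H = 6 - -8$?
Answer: $238$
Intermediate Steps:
$H = 14$ ($H = 6 + 8 = 14$)
$f{\left(O \right)} = 3 + 7 O$ ($f{\left(O \right)} = 7 O + 3 = 3 + 7 O$)
$f{\left(2 \right)} H = \left(3 + 7 \cdot 2\right) 14 = \left(3 + 14\right) 14 = 17 \cdot 14 = 238$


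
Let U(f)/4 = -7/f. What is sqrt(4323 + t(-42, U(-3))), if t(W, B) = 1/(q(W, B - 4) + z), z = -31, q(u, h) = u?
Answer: sqrt(23037194)/73 ≈ 65.749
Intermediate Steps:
U(f) = -28/f (U(f) = 4*(-7/f) = -28/f)
t(W, B) = 1/(-31 + W) (t(W, B) = 1/(W - 31) = 1/(-31 + W))
sqrt(4323 + t(-42, U(-3))) = sqrt(4323 + 1/(-31 - 42)) = sqrt(4323 + 1/(-73)) = sqrt(4323 - 1/73) = sqrt(315578/73) = sqrt(23037194)/73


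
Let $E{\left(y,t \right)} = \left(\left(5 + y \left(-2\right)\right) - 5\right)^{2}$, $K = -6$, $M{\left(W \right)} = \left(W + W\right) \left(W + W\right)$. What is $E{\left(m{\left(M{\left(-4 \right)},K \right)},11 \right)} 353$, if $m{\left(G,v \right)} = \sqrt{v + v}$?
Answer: $-16944$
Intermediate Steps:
$M{\left(W \right)} = 4 W^{2}$ ($M{\left(W \right)} = 2 W 2 W = 4 W^{2}$)
$m{\left(G,v \right)} = \sqrt{2} \sqrt{v}$ ($m{\left(G,v \right)} = \sqrt{2 v} = \sqrt{2} \sqrt{v}$)
$E{\left(y,t \right)} = 4 y^{2}$ ($E{\left(y,t \right)} = \left(\left(5 - 2 y\right) - 5\right)^{2} = \left(- 2 y\right)^{2} = 4 y^{2}$)
$E{\left(m{\left(M{\left(-4 \right)},K \right)},11 \right)} 353 = 4 \left(\sqrt{2} \sqrt{-6}\right)^{2} \cdot 353 = 4 \left(\sqrt{2} i \sqrt{6}\right)^{2} \cdot 353 = 4 \left(2 i \sqrt{3}\right)^{2} \cdot 353 = 4 \left(-12\right) 353 = \left(-48\right) 353 = -16944$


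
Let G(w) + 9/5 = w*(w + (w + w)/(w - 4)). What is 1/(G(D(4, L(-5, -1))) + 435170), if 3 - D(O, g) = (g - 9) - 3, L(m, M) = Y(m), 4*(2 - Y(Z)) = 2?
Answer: 380/165447751 ≈ 2.2968e-6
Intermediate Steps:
Y(Z) = 3/2 (Y(Z) = 2 - ¼*2 = 2 - ½ = 3/2)
L(m, M) = 3/2
D(O, g) = 15 - g (D(O, g) = 3 - ((g - 9) - 3) = 3 - ((-9 + g) - 3) = 3 - (-12 + g) = 3 + (12 - g) = 15 - g)
G(w) = -9/5 + w*(w + 2*w/(-4 + w)) (G(w) = -9/5 + w*(w + (w + w)/(w - 4)) = -9/5 + w*(w + (2*w)/(-4 + w)) = -9/5 + w*(w + 2*w/(-4 + w)))
1/(G(D(4, L(-5, -1))) + 435170) = 1/((36 - 10*(15 - 1*3/2)² - 9*(15 - 1*3/2) + 5*(15 - 1*3/2)³)/(5*(-4 + (15 - 1*3/2))) + 435170) = 1/((36 - 10*(15 - 3/2)² - 9*(15 - 3/2) + 5*(15 - 3/2)³)/(5*(-4 + (15 - 3/2))) + 435170) = 1/((36 - 10*(27/2)² - 9*27/2 + 5*(27/2)³)/(5*(-4 + 27/2)) + 435170) = 1/((36 - 10*729/4 - 243/2 + 5*(19683/8))/(5*(19/2)) + 435170) = 1/((⅕)*(2/19)*(36 - 3645/2 - 243/2 + 98415/8) + 435170) = 1/((⅕)*(2/19)*(83151/8) + 435170) = 1/(83151/380 + 435170) = 1/(165447751/380) = 380/165447751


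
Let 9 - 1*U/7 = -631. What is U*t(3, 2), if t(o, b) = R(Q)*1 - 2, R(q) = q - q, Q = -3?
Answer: -8960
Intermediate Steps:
U = 4480 (U = 63 - 7*(-631) = 63 + 4417 = 4480)
R(q) = 0
t(o, b) = -2 (t(o, b) = 0*1 - 2 = 0 - 2 = -2)
U*t(3, 2) = 4480*(-2) = -8960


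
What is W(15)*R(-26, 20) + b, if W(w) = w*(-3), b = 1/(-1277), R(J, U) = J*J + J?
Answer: -37352251/1277 ≈ -29250.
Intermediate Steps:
R(J, U) = J + J**2 (R(J, U) = J**2 + J = J + J**2)
b = -1/1277 ≈ -0.00078308
W(w) = -3*w
W(15)*R(-26, 20) + b = (-3*15)*(-26*(1 - 26)) - 1/1277 = -(-1170)*(-25) - 1/1277 = -45*650 - 1/1277 = -29250 - 1/1277 = -37352251/1277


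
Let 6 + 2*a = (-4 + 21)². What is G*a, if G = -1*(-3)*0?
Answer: 0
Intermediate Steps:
a = 283/2 (a = -3 + (-4 + 21)²/2 = -3 + (½)*17² = -3 + (½)*289 = -3 + 289/2 = 283/2 ≈ 141.50)
G = 0 (G = 3*0 = 0)
G*a = 0*(283/2) = 0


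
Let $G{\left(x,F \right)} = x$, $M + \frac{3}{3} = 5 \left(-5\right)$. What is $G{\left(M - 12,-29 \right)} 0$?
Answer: $0$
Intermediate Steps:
$M = -26$ ($M = -1 + 5 \left(-5\right) = -1 - 25 = -26$)
$G{\left(M - 12,-29 \right)} 0 = \left(-26 - 12\right) 0 = \left(-38\right) 0 = 0$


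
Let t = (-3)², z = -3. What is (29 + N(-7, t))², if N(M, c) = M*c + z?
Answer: 1369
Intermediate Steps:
t = 9
N(M, c) = -3 + M*c (N(M, c) = M*c - 3 = -3 + M*c)
(29 + N(-7, t))² = (29 + (-3 - 7*9))² = (29 + (-3 - 63))² = (29 - 66)² = (-37)² = 1369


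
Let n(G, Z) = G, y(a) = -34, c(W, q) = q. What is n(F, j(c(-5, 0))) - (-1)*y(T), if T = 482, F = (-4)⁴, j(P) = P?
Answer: 222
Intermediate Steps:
F = 256
n(F, j(c(-5, 0))) - (-1)*y(T) = 256 - (-1)*(-34) = 256 - 1*34 = 256 - 34 = 222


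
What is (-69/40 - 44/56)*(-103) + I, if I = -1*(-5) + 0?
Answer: 73809/280 ≈ 263.60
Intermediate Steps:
I = 5 (I = 5 + 0 = 5)
(-69/40 - 44/56)*(-103) + I = (-69/40 - 44/56)*(-103) + 5 = (-69*1/40 - 44*1/56)*(-103) + 5 = (-69/40 - 11/14)*(-103) + 5 = -703/280*(-103) + 5 = 72409/280 + 5 = 73809/280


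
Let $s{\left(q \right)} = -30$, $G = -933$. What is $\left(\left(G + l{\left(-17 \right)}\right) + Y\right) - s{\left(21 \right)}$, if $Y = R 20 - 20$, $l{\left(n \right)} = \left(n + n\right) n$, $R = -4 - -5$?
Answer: $-325$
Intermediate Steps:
$R = 1$ ($R = -4 + 5 = 1$)
$l{\left(n \right)} = 2 n^{2}$ ($l{\left(n \right)} = 2 n n = 2 n^{2}$)
$Y = 0$ ($Y = 1 \cdot 20 - 20 = 20 - 20 = 0$)
$\left(\left(G + l{\left(-17 \right)}\right) + Y\right) - s{\left(21 \right)} = \left(\left(-933 + 2 \left(-17\right)^{2}\right) + 0\right) - -30 = \left(\left(-933 + 2 \cdot 289\right) + 0\right) + 30 = \left(\left(-933 + 578\right) + 0\right) + 30 = \left(-355 + 0\right) + 30 = -355 + 30 = -325$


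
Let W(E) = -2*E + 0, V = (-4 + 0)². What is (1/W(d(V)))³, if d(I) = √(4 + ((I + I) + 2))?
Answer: -√38/11552 ≈ -0.00053362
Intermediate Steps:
V = 16 (V = (-4)² = 16)
d(I) = √(6 + 2*I) (d(I) = √(4 + (2*I + 2)) = √(4 + (2 + 2*I)) = √(6 + 2*I))
W(E) = -2*E
(1/W(d(V)))³ = (1/(-2*√(6 + 2*16)))³ = (1/(-2*√(6 + 32)))³ = (1/(-2*√38))³ = (-√38/76)³ = -√38/11552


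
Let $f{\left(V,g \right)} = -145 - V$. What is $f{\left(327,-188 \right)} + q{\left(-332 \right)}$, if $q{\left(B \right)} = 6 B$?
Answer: $-2464$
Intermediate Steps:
$f{\left(327,-188 \right)} + q{\left(-332 \right)} = \left(-145 - 327\right) + 6 \left(-332\right) = \left(-145 - 327\right) - 1992 = -472 - 1992 = -2464$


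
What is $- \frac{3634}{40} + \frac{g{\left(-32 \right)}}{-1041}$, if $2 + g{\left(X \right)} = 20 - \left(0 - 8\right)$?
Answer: $- \frac{1892017}{20820} \approx -90.875$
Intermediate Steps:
$g{\left(X \right)} = 26$ ($g{\left(X \right)} = -2 + \left(20 - \left(0 - 8\right)\right) = -2 + \left(20 - -8\right) = -2 + \left(20 + 8\right) = -2 + 28 = 26$)
$- \frac{3634}{40} + \frac{g{\left(-32 \right)}}{-1041} = - \frac{3634}{40} + \frac{26}{-1041} = \left(-3634\right) \frac{1}{40} + 26 \left(- \frac{1}{1041}\right) = - \frac{1817}{20} - \frac{26}{1041} = - \frac{1892017}{20820}$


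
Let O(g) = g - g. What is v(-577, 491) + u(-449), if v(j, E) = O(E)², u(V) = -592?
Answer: -592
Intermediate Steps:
O(g) = 0
v(j, E) = 0 (v(j, E) = 0² = 0)
v(-577, 491) + u(-449) = 0 - 592 = -592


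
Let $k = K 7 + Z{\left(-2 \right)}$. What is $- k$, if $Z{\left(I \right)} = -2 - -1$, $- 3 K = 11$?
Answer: $\frac{80}{3} \approx 26.667$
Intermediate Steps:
$K = - \frac{11}{3}$ ($K = \left(- \frac{1}{3}\right) 11 = - \frac{11}{3} \approx -3.6667$)
$Z{\left(I \right)} = -1$ ($Z{\left(I \right)} = -2 + 1 = -1$)
$k = - \frac{80}{3}$ ($k = \left(- \frac{11}{3}\right) 7 - 1 = - \frac{77}{3} - 1 = - \frac{80}{3} \approx -26.667$)
$- k = \left(-1\right) \left(- \frac{80}{3}\right) = \frac{80}{3}$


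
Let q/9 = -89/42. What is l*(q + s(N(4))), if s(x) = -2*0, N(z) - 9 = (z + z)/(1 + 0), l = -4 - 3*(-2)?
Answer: -267/7 ≈ -38.143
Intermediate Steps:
l = 2 (l = -4 + 6 = 2)
N(z) = 9 + 2*z (N(z) = 9 + (z + z)/(1 + 0) = 9 + (2*z)/1 = 9 + (2*z)*1 = 9 + 2*z)
s(x) = 0
q = -267/14 (q = 9*(-89/42) = -267/14 ≈ -19.071)
l*(q + s(N(4))) = 2*(-267/14 + 0) = 2*(-267/14) = -267/7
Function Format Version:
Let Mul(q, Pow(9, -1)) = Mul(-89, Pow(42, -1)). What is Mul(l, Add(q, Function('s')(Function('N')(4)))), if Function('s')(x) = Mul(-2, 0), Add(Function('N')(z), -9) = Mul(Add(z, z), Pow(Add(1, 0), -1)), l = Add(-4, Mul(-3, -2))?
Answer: Rational(-267, 7) ≈ -38.143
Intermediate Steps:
l = 2 (l = Add(-4, 6) = 2)
Function('N')(z) = Add(9, Mul(2, z)) (Function('N')(z) = Add(9, Mul(Add(z, z), Pow(Add(1, 0), -1))) = Add(9, Mul(Mul(2, z), Pow(1, -1))) = Add(9, Mul(Mul(2, z), 1)) = Add(9, Mul(2, z)))
Function('s')(x) = 0
q = Rational(-267, 14) (q = Mul(9, Mul(-89, Pow(42, -1))) = Mul(9, Mul(-89, Rational(1, 42))) = Mul(9, Rational(-89, 42)) = Rational(-267, 14) ≈ -19.071)
Mul(l, Add(q, Function('s')(Function('N')(4)))) = Mul(2, Add(Rational(-267, 14), 0)) = Mul(2, Rational(-267, 14)) = Rational(-267, 7)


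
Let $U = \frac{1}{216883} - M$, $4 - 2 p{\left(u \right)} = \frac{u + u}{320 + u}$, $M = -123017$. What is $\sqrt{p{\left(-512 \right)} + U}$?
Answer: $\frac{\sqrt{52078241530321230}}{650649} \approx 350.74$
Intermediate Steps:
$p{\left(u \right)} = 2 - \frac{u}{320 + u}$ ($p{\left(u \right)} = 2 - \frac{\left(u + u\right) \frac{1}{320 + u}}{2} = 2 - \frac{2 u \frac{1}{320 + u}}{2} = 2 - \frac{u}{320 + u}$)
$U = \frac{26680296012}{216883}$ ($U = \frac{1}{216883} - -123017 = \frac{1}{216883} + 123017 = \frac{26680296012}{216883} \approx 1.2302 \cdot 10^{5}$)
$\sqrt{p{\left(-512 \right)} + U} = \sqrt{\frac{640 - 512}{320 - 512} + \frac{26680296012}{216883}} = \sqrt{\frac{1}{-192} \cdot 128 + \frac{26680296012}{216883}} = \sqrt{\left(- \frac{1}{192}\right) 128 + \frac{26680296012}{216883}} = \sqrt{- \frac{2}{3} + \frac{26680296012}{216883}} = \sqrt{\frac{80040454270}{650649}} = \frac{\sqrt{52078241530321230}}{650649}$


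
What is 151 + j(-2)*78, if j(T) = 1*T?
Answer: -5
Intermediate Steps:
j(T) = T
151 + j(-2)*78 = 151 - 2*78 = 151 - 156 = -5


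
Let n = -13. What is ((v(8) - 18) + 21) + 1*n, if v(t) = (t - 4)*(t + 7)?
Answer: 50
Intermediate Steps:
v(t) = (-4 + t)*(7 + t)
((v(8) - 18) + 21) + 1*n = (((-28 + 8**2 + 3*8) - 18) + 21) + 1*(-13) = (((-28 + 64 + 24) - 18) + 21) - 13 = ((60 - 18) + 21) - 13 = (42 + 21) - 13 = 63 - 13 = 50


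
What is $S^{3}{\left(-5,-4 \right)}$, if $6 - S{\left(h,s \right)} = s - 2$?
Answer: $1728$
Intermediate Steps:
$S{\left(h,s \right)} = 8 - s$ ($S{\left(h,s \right)} = 6 - \left(s - 2\right) = 6 - \left(-2 + s\right) = 8 - s$)
$S^{3}{\left(-5,-4 \right)} = \left(8 - -4\right)^{3} = \left(8 + 4\right)^{3} = 12^{3} = 1728$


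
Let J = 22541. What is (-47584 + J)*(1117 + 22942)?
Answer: -602509537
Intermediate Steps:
(-47584 + J)*(1117 + 22942) = (-47584 + 22541)*(1117 + 22942) = -25043*24059 = -602509537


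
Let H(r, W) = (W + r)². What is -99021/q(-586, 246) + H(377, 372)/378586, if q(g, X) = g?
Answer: 9454177723/55462849 ≈ 170.46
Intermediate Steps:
-99021/q(-586, 246) + H(377, 372)/378586 = -99021/(-586) + (372 + 377)²/378586 = -99021*(-1/586) + 749²*(1/378586) = 99021/586 + 561001*(1/378586) = 99021/586 + 561001/378586 = 9454177723/55462849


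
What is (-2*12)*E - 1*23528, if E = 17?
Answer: -23936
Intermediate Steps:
(-2*12)*E - 1*23528 = -2*12*17 - 1*23528 = -24*17 - 23528 = -408 - 23528 = -23936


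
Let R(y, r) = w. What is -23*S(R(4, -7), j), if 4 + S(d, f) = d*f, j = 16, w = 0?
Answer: 92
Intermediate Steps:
R(y, r) = 0
S(d, f) = -4 + d*f
-23*S(R(4, -7), j) = -23*(-4 + 0*16) = -23*(-4 + 0) = -23*(-4) = 92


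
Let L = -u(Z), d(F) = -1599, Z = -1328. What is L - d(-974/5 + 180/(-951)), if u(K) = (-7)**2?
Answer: 1550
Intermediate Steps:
u(K) = 49
L = -49 (L = -1*49 = -49)
L - d(-974/5 + 180/(-951)) = -49 - 1*(-1599) = -49 + 1599 = 1550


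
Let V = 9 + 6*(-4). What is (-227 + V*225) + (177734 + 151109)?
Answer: 325241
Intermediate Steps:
V = -15 (V = 9 - 24 = -15)
(-227 + V*225) + (177734 + 151109) = (-227 - 15*225) + (177734 + 151109) = (-227 - 3375) + 328843 = -3602 + 328843 = 325241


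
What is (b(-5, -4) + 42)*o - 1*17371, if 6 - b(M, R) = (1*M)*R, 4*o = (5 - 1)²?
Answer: -17259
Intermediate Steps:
o = 4 (o = (5 - 1)²/4 = (¼)*4² = (¼)*16 = 4)
b(M, R) = 6 - M*R (b(M, R) = 6 - 1*M*R = 6 - M*R)
(b(-5, -4) + 42)*o - 1*17371 = ((6 - 1*(-5)*(-4)) + 42)*4 - 1*17371 = ((6 - 20) + 42)*4 - 17371 = (-14 + 42)*4 - 17371 = 28*4 - 17371 = 112 - 17371 = -17259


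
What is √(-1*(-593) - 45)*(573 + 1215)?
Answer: 3576*√137 ≈ 41856.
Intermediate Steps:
√(-1*(-593) - 45)*(573 + 1215) = √(593 - 45)*1788 = √548*1788 = (2*√137)*1788 = 3576*√137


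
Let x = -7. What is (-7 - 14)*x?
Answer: 147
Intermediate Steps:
(-7 - 14)*x = (-7 - 14)*(-7) = -21*(-7) = 147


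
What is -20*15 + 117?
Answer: -183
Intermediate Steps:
-20*15 + 117 = -300 + 117 = -183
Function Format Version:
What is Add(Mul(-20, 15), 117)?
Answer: -183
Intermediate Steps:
Add(Mul(-20, 15), 117) = Add(-300, 117) = -183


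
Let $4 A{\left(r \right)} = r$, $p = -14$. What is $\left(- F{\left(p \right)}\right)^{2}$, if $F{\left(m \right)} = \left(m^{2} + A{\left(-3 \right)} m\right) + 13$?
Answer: $\frac{192721}{4} \approx 48180.0$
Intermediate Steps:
$A{\left(r \right)} = \frac{r}{4}$
$F{\left(m \right)} = 13 + m^{2} - \frac{3 m}{4}$ ($F{\left(m \right)} = \left(m^{2} + \frac{1}{4} \left(-3\right) m\right) + 13 = \left(m^{2} - \frac{3 m}{4}\right) + 13 = 13 + m^{2} - \frac{3 m}{4}$)
$\left(- F{\left(p \right)}\right)^{2} = \left(- (13 + \left(-14\right)^{2} - - \frac{21}{2})\right)^{2} = \left(- (13 + 196 + \frac{21}{2})\right)^{2} = \left(\left(-1\right) \frac{439}{2}\right)^{2} = \left(- \frac{439}{2}\right)^{2} = \frac{192721}{4}$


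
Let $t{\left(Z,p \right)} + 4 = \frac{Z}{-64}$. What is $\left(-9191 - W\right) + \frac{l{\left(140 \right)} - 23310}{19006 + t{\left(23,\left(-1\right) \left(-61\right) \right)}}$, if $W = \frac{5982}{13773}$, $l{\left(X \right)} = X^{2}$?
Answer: $- \frac{10263627372783}{1116627611} \approx -9191.6$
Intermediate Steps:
$t{\left(Z,p \right)} = -4 - \frac{Z}{64}$ ($t{\left(Z,p \right)} = -4 + \frac{Z}{-64} = -4 + Z \left(- \frac{1}{64}\right) = -4 - \frac{Z}{64}$)
$W = \frac{1994}{4591}$ ($W = 5982 \cdot \frac{1}{13773} = \frac{1994}{4591} \approx 0.43433$)
$\left(-9191 - W\right) + \frac{l{\left(140 \right)} - 23310}{19006 + t{\left(23,\left(-1\right) \left(-61\right) \right)}} = \left(-9191 - \frac{1994}{4591}\right) + \frac{140^{2} - 23310}{19006 - \frac{279}{64}} = \left(-9191 - \frac{1994}{4591}\right) + \frac{19600 - 23310}{19006 - \frac{279}{64}} = - \frac{42197875}{4591} - \frac{3710}{19006 - \frac{279}{64}} = - \frac{42197875}{4591} - \frac{3710}{\frac{1216105}{64}} = - \frac{42197875}{4591} - \frac{47488}{243221} = - \frac{10263627372783}{1116627611}$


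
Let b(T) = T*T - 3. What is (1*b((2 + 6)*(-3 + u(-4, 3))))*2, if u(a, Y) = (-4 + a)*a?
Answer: 107642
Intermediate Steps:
u(a, Y) = a*(-4 + a)
b(T) = -3 + T² (b(T) = T² - 3 = -3 + T²)
(1*b((2 + 6)*(-3 + u(-4, 3))))*2 = (1*(-3 + ((2 + 6)*(-3 - 4*(-4 - 4)))²))*2 = (1*(-3 + (8*(-3 - 4*(-8)))²))*2 = (1*(-3 + (8*(-3 + 32))²))*2 = (1*(-3 + (8*29)²))*2 = (1*(-3 + 232²))*2 = (1*(-3 + 53824))*2 = (1*53821)*2 = 53821*2 = 107642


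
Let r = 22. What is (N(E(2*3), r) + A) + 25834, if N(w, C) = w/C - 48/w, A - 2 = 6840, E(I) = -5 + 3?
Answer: 359699/11 ≈ 32700.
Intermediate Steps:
E(I) = -2
A = 6842 (A = 2 + 6840 = 6842)
N(w, C) = -48/w + w/C
(N(E(2*3), r) + A) + 25834 = ((-48/(-2) - 2/22) + 6842) + 25834 = ((-48*(-1/2) - 2*1/22) + 6842) + 25834 = ((24 - 1/11) + 6842) + 25834 = (263/11 + 6842) + 25834 = 75525/11 + 25834 = 359699/11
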